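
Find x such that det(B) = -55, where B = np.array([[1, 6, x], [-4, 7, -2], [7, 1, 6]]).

Expanding along the column containing x, det(B) is linear in x: det(B) = (-53)·x + (104).
Set (-53)·x + (104) = -55  ⇒  (-53)·x = -159  ⇒  x = 3.

3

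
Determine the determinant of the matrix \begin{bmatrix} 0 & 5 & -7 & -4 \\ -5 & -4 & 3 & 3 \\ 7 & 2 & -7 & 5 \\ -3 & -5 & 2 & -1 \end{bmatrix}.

The determinant is 1500.

Expand along row 1 (it has 1 zero):
  − (5) · M_12   where M_12 = det([-5 3 3; 7 -7 5; -3 2 -1]) = -30
  + (-7) · M_13   where M_13 = det([-5 -4 3; 7 2 5; -3 -5 -1]) = -170
  − (-4) · M_14   where M_14 = det([-5 -4 3; 7 2 -7; -3 -5 2]) = 40
det = (-1)·(5)·(-30) + (+1)·(-7)·(-170) + (-1)·(-4)·(40) = 1500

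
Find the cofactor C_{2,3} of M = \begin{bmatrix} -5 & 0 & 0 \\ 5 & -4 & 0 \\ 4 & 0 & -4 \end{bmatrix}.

0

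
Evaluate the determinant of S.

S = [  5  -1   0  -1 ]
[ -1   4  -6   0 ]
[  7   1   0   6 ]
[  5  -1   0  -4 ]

det(S) = -216

Expand along column 3 (it has 3 zeros):
  − (-6) · M_23   where M_23 = det([5 -1 -1; 7 1 6; 5 -1 -4]) = -36
det = (-1)·(-6)·(-36) = -216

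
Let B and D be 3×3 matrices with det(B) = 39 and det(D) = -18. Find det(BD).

-702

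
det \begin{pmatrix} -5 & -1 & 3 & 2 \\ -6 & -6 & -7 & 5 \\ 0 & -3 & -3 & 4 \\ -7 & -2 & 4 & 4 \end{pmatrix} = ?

12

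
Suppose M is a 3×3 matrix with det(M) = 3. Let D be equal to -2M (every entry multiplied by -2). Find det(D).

-24

For a 3×3 matrix, det(-2M) = (-2)^3·det(M) = -8·det(M).
det(D) = (-8)·(3) = -24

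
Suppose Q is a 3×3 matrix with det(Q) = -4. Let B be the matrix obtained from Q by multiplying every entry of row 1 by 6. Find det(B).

The determinant is -24.

Scaling one row by 6 multiplies the determinant by 6.
det(B) = (6)·(-4) = -24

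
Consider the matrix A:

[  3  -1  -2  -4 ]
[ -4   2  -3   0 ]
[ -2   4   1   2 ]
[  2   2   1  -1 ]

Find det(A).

The determinant is -12.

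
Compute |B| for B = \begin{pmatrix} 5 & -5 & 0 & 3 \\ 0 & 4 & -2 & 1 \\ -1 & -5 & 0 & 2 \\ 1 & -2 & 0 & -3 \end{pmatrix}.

Expand along column 3 (it has 3 zeros):
  − (-2) · M_23   where M_23 = det([5 -5 3; -1 -5 2; 1 -2 -3]) = 121
det = (-1)·(-2)·(121) = 242

det(B) = 242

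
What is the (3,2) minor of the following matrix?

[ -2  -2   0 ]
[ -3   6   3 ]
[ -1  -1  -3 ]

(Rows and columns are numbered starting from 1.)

-6

Delete row 3 and column 2; the remaining 2×2 submatrix is [-2 0; -3 3].
Its determinant is (-2)·3 − 0·(-3) = -6.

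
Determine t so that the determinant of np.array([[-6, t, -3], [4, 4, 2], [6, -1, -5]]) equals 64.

Expanding along the row containing t, det(M) is linear in t: det(M) = (32)·t + (192).
Set (32)·t + (192) = 64  ⇒  (32)·t = -128  ⇒  t = -4.

t = -4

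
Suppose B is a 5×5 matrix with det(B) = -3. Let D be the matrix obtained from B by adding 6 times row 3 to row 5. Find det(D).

Adding a multiple of one row to another leaves the determinant unchanged.
det(D) = (1)·(-3) = -3

det(D) = -3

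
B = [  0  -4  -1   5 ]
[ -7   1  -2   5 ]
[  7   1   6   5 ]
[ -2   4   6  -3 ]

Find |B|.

The determinant is 1954.

Expand along row 1 (it has 1 zero):
  − (-4) · M_12   where M_12 = det([-7 -2 5; 7 6 5; -2 6 -3]) = 584
  + (-1) · M_13   where M_13 = det([-7 1 5; 7 1 5; -2 4 -3]) = 322
  − (5) · M_14   where M_14 = det([-7 1 -2; 7 1 6; -2 4 6]) = 12
det = (-1)·(-4)·(584) + (+1)·(-1)·(322) + (-1)·(5)·(12) = 1954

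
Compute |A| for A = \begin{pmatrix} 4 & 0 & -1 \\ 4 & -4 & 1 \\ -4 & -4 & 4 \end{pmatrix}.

Expand along row 1:
  + 4 · |-4 1; -4 4| = 4·(-16 − (-4)) = -48
  + (-1) · |4 -4; -4 -4| = (-1)·(-16 − 16) = 32
Sum: (-48) + (32) = -16

-16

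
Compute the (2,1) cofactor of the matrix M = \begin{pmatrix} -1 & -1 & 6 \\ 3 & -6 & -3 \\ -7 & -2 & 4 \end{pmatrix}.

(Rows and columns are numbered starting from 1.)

The cofactor is -8.

Delete row 2 and column 1; the remaining 2×2 submatrix is [-1 6; -2 4].
Its determinant is (-1)·4 − 6·(-2) = 8.
The cofactor carries sign (−1)^(2+1) = −1, so C_{2,1} = −(8) = -8.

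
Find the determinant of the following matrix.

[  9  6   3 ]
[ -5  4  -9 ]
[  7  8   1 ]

Expand along column 1:
  + 9 · |4 -9; 8 1| = 9·(4 − (-72)) = 684
  − (-5) · |6 3; 8 1| = −(-5)·(6 − 24) = -90
  + 7 · |6 3; 4 -9| = 7·(-54 − 12) = -462
Sum: (684) + (-90) + (-462) = 132

132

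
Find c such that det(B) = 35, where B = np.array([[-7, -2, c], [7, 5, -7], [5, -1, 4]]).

Expanding along the column containing c, det(B) is linear in c: det(B) = (-32)·c + (35).
Set (-32)·c + (35) = 35  ⇒  (-32)·c = 0  ⇒  c = 0.

0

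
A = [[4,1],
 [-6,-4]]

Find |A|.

det(A) = 4·(-4) − 1·(-6) = -16 − (-6) = -10

det(A) = -10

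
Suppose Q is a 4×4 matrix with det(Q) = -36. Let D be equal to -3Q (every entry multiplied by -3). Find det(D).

For a 4×4 matrix, det(-3Q) = (-3)^4·det(Q) = 81·det(Q).
det(D) = (81)·(-36) = -2916

|D| = -2916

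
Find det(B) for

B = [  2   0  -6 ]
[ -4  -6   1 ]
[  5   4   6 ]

Expand along row 1:
  + 2 · |-6 1; 4 6| = 2·(-36 − 4) = -80
  + (-6) · |-4 -6; 5 4| = (-6)·(-16 − (-30)) = -84
Sum: (-80) + (-84) = -164

|B| = -164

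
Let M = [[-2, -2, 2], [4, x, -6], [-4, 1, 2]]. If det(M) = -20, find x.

4

Expanding along the column containing x, det(M) is linear in x: det(M) = (4)·x + (-36).
Set (4)·x + (-36) = -20  ⇒  (4)·x = 16  ⇒  x = 4.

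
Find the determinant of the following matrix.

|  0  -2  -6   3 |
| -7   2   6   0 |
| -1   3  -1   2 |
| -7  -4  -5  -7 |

-1645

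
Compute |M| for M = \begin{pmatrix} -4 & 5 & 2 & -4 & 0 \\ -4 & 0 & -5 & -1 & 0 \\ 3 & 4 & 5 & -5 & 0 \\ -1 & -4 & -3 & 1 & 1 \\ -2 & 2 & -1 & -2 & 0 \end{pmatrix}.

61

Expand along column 5 (it has 4 zeros):
  − (1) · M_45   where M_45 = det([-4 5 2 -4; -4 0 -5 -1; 3 4 5 -5; -2 2 -1 -2]) = -61
det = (-1)·(1)·(-61) = 61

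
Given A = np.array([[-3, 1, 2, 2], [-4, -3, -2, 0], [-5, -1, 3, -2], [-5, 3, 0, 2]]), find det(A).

|A| = -300

Expand along row 2 (it has 1 zero):
  − (-4) · M_21   where M_21 = det([1 2 2; -1 3 -2; 3 0 2]) = -20
  + (-3) · M_22   where M_22 = det([-3 2 2; -5 3 -2; -5 0 2]) = 52
  − (-2) · M_23   where M_23 = det([-3 1 2; -5 -1 -2; -5 3 2]) = -32
det = (-1)·(-4)·(-20) + (+1)·(-3)·(52) + (-1)·(-2)·(-32) = -300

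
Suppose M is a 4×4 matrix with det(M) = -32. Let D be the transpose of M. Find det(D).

|D| = -32

det(Mᵀ) = det(M).
det(D) = (1)·(-32) = -32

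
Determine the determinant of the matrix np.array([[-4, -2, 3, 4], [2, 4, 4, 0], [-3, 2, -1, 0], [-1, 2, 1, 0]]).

-32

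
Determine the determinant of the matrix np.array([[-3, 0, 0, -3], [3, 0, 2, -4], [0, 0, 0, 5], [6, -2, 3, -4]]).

Expand along row 3 (it has 3 zeros):
  − (5) · M_34   where M_34 = det([-3 0 0; 3 0 2; 6 -2 3]) = -12
det = (-1)·(5)·(-12) = 60

60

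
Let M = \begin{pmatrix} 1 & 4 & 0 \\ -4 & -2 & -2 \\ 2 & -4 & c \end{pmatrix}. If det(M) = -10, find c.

1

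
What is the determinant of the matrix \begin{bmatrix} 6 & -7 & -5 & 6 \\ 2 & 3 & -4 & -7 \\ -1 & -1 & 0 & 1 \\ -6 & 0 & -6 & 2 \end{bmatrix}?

-528

Expand along row 3 (it has 1 zero):
  + (-1) · M_31   where M_31 = det([-7 -5 6; 3 -4 -7; 0 -6 2]) = 272
  − (-1) · M_32   where M_32 = det([6 -5 6; 2 -4 -7; -6 -6 2]) = -706
  − (1) · M_34   where M_34 = det([6 -7 -5; 2 3 -4; -6 0 -6]) = -450
det = (+1)·(-1)·(272) + (-1)·(-1)·(-706) + (-1)·(1)·(-450) = -528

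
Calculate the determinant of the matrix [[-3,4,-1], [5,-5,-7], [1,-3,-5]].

70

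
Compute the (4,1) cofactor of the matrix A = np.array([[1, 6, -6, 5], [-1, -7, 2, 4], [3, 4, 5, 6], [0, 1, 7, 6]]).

611

Delete row 4 and column 1; the remaining 3×3 submatrix is [6 -6 5; -7 2 4; 4 5 6].
Its determinant is -611.
The cofactor carries sign (−1)^(4+1) = −1, so C_{4,1} = −(-611) = 611.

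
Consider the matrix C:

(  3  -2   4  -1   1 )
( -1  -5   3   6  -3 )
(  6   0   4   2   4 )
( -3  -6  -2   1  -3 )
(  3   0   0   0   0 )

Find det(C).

|C| = 1908

Expand along row 5 (it has 4 zeros):
  + (3) · M_51   where M_51 = det([-2 4 -1 1; -5 3 6 -3; 0 4 2 4; -6 -2 1 -3]) = 636
det = (+1)·(3)·(636) = 1908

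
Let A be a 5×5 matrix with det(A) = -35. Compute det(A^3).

-42875

det(A^3) = (det A)^3 = (-35)^3 = -42875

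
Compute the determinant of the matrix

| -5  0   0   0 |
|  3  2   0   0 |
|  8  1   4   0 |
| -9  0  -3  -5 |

200

The matrix is lower triangular, so the determinant is the product of the diagonal entries:
det = (-5) · (2) · (4) · (-5) = 200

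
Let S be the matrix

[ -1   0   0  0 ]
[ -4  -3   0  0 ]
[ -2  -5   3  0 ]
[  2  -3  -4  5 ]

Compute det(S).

45

S is lower triangular, so det(S) is the product of the diagonal entries:
det = (-1) · (-3) · (3) · (5) = 45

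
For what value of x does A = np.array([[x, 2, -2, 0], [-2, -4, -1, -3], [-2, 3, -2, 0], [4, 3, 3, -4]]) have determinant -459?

3

Expanding along the row containing x, det(A) is linear in x: det(A) = (-89)·x + (-192).
Set (-89)·x + (-192) = -459  ⇒  (-89)·x = -267  ⇒  x = 3.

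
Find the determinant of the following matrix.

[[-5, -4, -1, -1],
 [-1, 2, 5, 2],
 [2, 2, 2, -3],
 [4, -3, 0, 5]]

Expand along row 4 (it has 1 zero):
  − (4) · M_41   where M_41 = det([-4 -1 -1; 2 5 2; 2 2 -3]) = 72
  + (-3) · M_42   where M_42 = det([-5 -1 -1; -1 5 2; 2 2 -3]) = 106
  + (5) · M_44   where M_44 = det([-5 -4 -1; -1 2 5; 2 2 2]) = -12
det = (-1)·(4)·(72) + (+1)·(-3)·(106) + (+1)·(5)·(-12) = -666

-666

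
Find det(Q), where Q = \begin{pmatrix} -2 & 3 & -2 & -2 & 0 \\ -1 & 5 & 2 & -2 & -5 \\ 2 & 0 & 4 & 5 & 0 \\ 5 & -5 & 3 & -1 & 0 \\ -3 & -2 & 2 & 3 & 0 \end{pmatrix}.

The determinant is -1005.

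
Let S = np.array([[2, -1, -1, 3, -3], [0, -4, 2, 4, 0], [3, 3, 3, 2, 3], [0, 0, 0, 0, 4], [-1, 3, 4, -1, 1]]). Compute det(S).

det(S) = 344

Expand along row 4 (it has 4 zeros):
  − (4) · M_45   where M_45 = det([2 -1 -1 3; 0 -4 2 4; 3 3 3 2; -1 3 4 -1]) = -86
det = (-1)·(4)·(-86) = 344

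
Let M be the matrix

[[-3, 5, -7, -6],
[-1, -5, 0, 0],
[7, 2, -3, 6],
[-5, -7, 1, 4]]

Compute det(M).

Expand along row 2 (it has 2 zeros):
  − (-1) · M_21   where M_21 = det([5 -7 -6; 2 -3 6; -7 1 4]) = 374
  + (-5) · M_22   where M_22 = det([-3 -7 -6; 7 -3 6; -5 1 4]) = 508
det = (-1)·(-1)·(374) + (+1)·(-5)·(508) = -2166

|M| = -2166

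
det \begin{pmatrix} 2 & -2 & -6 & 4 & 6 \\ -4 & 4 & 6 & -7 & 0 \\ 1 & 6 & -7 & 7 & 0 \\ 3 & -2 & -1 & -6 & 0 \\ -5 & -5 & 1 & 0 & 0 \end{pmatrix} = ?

Expand along column 5 (it has 4 zeros):
  + (6) · M_15   where M_15 = det([-4 4 6 -7; 1 6 -7 7; 3 -2 -1 -6; -5 -5 1 0]) = 2874
det = (+1)·(6)·(2874) = 17244

17244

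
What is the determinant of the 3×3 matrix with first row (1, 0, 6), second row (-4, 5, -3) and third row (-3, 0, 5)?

Expand along column 2:
  + 5 · |1 6; -3 5| = 5·(5 − (-18)) = 115

The determinant is 115.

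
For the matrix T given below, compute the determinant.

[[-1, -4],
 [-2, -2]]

The determinant is -6.

det(T) = (-1)·(-2) − (-4)·(-2) = 2 − 8 = -6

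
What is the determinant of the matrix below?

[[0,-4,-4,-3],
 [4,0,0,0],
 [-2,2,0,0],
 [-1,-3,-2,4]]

The determinant is -176.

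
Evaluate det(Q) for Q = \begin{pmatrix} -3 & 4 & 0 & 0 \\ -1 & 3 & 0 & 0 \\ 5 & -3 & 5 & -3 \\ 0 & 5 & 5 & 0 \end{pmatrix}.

Q is block lower-triangular with a 2×2 block and a 2×2 block on the diagonal, so its determinant equals the product of the determinants of the diagonal blocks.
det of the 2×2 block = -5
det of the 2×2 block = 15
det = (-5)·(15) = -75

|Q| = -75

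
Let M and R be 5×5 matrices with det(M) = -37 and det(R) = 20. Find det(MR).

det(MR) = det(M)·det(R) = (-37)·(20) = -740

The determinant is -740.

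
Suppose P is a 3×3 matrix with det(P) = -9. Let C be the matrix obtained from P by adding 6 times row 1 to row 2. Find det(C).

The determinant is -9.

Adding a multiple of one row to another leaves the determinant unchanged.
det(C) = (1)·(-9) = -9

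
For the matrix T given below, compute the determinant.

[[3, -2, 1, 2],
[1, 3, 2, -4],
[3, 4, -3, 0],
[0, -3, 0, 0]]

Expand along row 4 (it has 3 zeros):
  + (-3) · M_42   where M_42 = det([3 1 2; 1 2 -4; 3 -3 0]) = -66
det = (+1)·(-3)·(-66) = 198

|T| = 198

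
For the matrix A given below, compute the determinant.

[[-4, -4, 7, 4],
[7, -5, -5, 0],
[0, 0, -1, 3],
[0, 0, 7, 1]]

A is block upper-triangular with a 2×2 block and a 2×2 block on the diagonal, so its determinant equals the product of the determinants of the diagonal blocks.
det of the 2×2 block = 48
det of the 2×2 block = -22
det = (48)·(-22) = -1056

-1056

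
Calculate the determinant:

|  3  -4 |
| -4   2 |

det = 3·2 − (-4)·(-4) = 6 − 16 = -10

-10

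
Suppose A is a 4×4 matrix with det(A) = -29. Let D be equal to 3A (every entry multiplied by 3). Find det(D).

The determinant is -2349.

For a 4×4 matrix, det(3A) = 3^4·det(A) = 81·det(A).
det(D) = (81)·(-29) = -2349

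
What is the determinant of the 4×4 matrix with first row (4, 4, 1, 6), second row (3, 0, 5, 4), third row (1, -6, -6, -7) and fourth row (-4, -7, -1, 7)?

Expand along row 2 (it has 1 zero):
  − (3) · M_21   where M_21 = det([4 1 6; -6 -6 -7; -7 -1 7]) = -321
  − (5) · M_23   where M_23 = det([4 4 6; 1 -6 -7; -4 -7 7]) = -466
  + (4) · M_24   where M_24 = det([4 4 1; 1 -6 -6; -4 -7 -1]) = -75
det = (-1)·(3)·(-321) + (-1)·(5)·(-466) + (+1)·(4)·(-75) = 2993

2993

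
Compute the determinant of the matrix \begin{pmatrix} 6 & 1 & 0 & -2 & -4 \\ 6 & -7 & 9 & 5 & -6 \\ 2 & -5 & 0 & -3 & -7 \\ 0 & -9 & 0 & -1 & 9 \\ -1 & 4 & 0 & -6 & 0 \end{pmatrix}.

Expand along column 3 (it has 4 zeros):
  − (9) · M_23   where M_23 = det([6 1 -2 -4; 2 -5 -3 -7; 0 -9 -1 9; -1 4 -6 0]) = -4366
det = (-1)·(9)·(-4366) = 39294

The determinant is 39294.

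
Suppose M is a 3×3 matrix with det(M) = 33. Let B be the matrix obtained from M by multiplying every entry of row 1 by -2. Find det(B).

|B| = -66

Scaling one row by -2 multiplies the determinant by -2.
det(B) = (-2)·(33) = -66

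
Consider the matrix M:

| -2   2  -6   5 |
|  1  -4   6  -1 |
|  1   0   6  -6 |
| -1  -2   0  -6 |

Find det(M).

Expand along row 3 (it has 1 zero):
  + (1) · M_31   where M_31 = det([2 -6 5; -4 6 -1; -2 0 -6]) = 120
  + (6) · M_33   where M_33 = det([-2 2 5; 1 -4 -1; -1 -2 -6]) = -60
  − (-6) · M_34   where M_34 = det([-2 2 -6; 1 -4 6; -1 -2 0]) = 0
det = (+1)·(1)·(120) + (+1)·(6)·(-60) + (-1)·(-6)·(0) = -240

-240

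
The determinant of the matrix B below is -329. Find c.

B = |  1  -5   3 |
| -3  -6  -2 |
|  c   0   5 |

Expanding along the row containing c, det(B) is linear in c: det(B) = (28)·c + (-105).
Set (28)·c + (-105) = -329  ⇒  (28)·c = -224  ⇒  c = -8.

c = -8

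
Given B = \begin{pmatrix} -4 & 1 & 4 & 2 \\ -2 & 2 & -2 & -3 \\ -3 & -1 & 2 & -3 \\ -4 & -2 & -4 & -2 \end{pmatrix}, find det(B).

Expand along row 1:
  + (-4) · M_11   where M_11 = det([2 -2 -3; -1 2 -3; -2 -4 -2]) = -64
  − (1) · M_12   where M_12 = det([-2 -2 -3; -3 2 -3; -4 -4 -2]) = -40
  + (4) · M_13   where M_13 = det([-2 2 -3; -3 -1 -3; -4 -2 -2]) = 14
  − (2) · M_14   where M_14 = det([-2 2 -2; -3 -1 2; -4 -2 -4]) = -60
det = (+1)·(-4)·(-64) + (-1)·(1)·(-40) + (+1)·(4)·(14) + (-1)·(2)·(-60) = 472

|B| = 472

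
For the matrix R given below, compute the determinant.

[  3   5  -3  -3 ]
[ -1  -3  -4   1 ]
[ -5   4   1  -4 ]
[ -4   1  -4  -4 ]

The determinant is -285.

Expand along row 1:
  + (3) · M_11   where M_11 = det([-3 -4 1; 4 1 -4; 1 -4 -4]) = -5
  − (5) · M_12   where M_12 = det([-1 -4 1; -5 1 -4; -4 -4 -4]) = 60
  + (-3) · M_13   where M_13 = det([-1 -3 1; -5 4 -4; -4 1 -4]) = 35
  − (-3) · M_14   where M_14 = det([-1 -3 -4; -5 4 1; -4 1 -4]) = 45
det = (+1)·(3)·(-5) + (-1)·(5)·(60) + (+1)·(-3)·(35) + (-1)·(-3)·(45) = -285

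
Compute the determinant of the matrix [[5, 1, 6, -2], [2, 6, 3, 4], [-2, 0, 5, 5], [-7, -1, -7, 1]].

Expand along row 3 (it has 1 zero):
  + (-2) · M_31   where M_31 = det([1 6 -2; 6 3 4; -1 -7 1]) = 49
  + (5) · M_33   where M_33 = det([5 1 -2; 2 6 4; -7 -1 1]) = -60
  − (5) · M_34   where M_34 = det([5 1 6; 2 6 3; -7 -1 -7]) = 38
det = (+1)·(-2)·(49) + (+1)·(5)·(-60) + (-1)·(5)·(38) = -588

-588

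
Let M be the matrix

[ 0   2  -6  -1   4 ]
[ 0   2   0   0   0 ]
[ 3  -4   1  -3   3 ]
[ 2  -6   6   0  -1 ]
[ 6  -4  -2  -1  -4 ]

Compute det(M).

-620

Expand along row 2 (it has 4 zeros):
  + (2) · M_22   where M_22 = det([0 -6 -1 4; 3 1 -3 3; 2 6 0 -1; 6 -2 -1 -4]) = -310
det = (+1)·(2)·(-310) = -620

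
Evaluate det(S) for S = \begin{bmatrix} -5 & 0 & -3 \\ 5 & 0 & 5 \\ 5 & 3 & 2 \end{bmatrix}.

Expand along column 2:
  − 3 · |-5 -3; 5 5| = −3·(-25 − (-15)) = 30

|S| = 30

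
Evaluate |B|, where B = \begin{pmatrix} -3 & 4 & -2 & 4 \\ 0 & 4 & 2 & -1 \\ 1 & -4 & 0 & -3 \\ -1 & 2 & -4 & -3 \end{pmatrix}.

Expand along row 2 (it has 1 zero):
  + (4) · M_22   where M_22 = det([-3 -2 4; 1 0 -3; -1 -4 -3]) = 8
  − (2) · M_23   where M_23 = det([-3 4 4; 1 -4 -3; -1 2 -3]) = -38
  + (-1) · M_24   where M_24 = det([-3 4 -2; 1 -4 0; -1 2 -4]) = -28
det = (+1)·(4)·(8) + (-1)·(2)·(-38) + (+1)·(-1)·(-28) = 136

The determinant is 136.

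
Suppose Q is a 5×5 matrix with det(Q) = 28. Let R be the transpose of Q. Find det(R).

28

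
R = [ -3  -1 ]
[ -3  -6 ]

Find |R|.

The determinant is 15.

det(R) = (-3)·(-6) − (-1)·(-3) = 18 − 3 = 15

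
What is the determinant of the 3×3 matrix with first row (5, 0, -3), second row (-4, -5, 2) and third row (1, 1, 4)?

Expand along row 1:
  + 5 · |-5 2; 1 4| = 5·(-20 − 2) = -110
  + (-3) · |-4 -5; 1 1| = (-3)·(-4 − (-5)) = -3
Sum: (-110) + (-3) = -113

The determinant is -113.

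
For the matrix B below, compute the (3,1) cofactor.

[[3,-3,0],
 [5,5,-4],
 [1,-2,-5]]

12

Delete row 3 and column 1; the remaining 2×2 submatrix is [-3 0; 5 -4].
Its determinant is (-3)·(-4) − 0·5 = 12.
The cofactor carries sign (−1)^(3+1) = +1, so C_{3,1} = +(12) = 12.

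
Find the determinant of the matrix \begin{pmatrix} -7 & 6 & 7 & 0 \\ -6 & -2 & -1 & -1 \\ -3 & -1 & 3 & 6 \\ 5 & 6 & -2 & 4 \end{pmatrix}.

The determinant is 2749.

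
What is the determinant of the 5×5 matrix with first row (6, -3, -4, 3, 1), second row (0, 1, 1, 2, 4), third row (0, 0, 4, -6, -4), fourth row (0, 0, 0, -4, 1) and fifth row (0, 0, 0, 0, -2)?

The matrix is upper triangular, so the determinant is the product of the diagonal entries:
det = (6) · (1) · (4) · (-4) · (-2) = 192

192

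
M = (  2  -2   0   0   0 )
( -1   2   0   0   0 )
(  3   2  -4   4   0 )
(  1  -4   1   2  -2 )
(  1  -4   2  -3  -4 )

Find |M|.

M is block lower-triangular with a 2×2 block and a 3×3 block on the diagonal, so its determinant equals the product of the determinants of the diagonal blocks.
det of the 2×2 block = 2
det of the 3×3 block = 56
det = (2)·(56) = 112

det(M) = 112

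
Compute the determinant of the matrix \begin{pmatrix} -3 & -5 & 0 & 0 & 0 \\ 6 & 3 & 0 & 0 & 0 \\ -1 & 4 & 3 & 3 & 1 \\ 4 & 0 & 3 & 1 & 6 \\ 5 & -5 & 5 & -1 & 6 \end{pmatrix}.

1344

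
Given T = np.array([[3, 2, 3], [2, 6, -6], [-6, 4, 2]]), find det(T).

Expand along column 1:
  + 3 · |6 -6; 4 2| = 3·(12 − (-24)) = 108
  − 2 · |2 3; 4 2| = −2·(4 − 12) = 16
  + (-6) · |2 3; 6 -6| = (-6)·(-12 − 18) = 180
Sum: (108) + (16) + (180) = 304

|T| = 304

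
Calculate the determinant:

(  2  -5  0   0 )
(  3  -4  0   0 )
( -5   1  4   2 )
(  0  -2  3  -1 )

-70

The matrix is block lower-triangular with a 2×2 block and a 2×2 block on the diagonal, so its determinant equals the product of the determinants of the diagonal blocks.
det of the 2×2 block = 7
det of the 2×2 block = -10
det = (7)·(-10) = -70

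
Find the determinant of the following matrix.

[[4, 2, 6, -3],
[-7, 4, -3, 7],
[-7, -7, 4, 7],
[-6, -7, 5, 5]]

-612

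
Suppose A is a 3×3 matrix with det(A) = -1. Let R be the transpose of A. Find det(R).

-1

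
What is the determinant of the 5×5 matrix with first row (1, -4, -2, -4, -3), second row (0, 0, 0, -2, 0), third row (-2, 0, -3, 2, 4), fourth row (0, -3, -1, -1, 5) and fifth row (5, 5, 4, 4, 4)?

1056

Expand along row 2 (it has 4 zeros):
  + (-2) · M_24   where M_24 = det([1 -4 -2 -3; -2 0 -3 4; 0 -3 -1 5; 5 5 4 4]) = -528
det = (+1)·(-2)·(-528) = 1056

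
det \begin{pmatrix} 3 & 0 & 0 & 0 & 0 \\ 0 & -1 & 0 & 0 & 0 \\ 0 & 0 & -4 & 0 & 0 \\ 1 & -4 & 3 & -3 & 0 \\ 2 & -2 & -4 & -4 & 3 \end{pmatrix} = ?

The matrix is lower triangular, so the determinant is the product of the diagonal entries:
det = (3) · (-1) · (-4) · (-3) · (3) = -108

-108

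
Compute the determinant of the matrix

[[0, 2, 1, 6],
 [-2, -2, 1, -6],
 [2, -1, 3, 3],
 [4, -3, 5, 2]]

Expand along row 1 (it has 1 zero):
  − (2) · M_12   where M_12 = det([-2 1 -6; 2 3 3; 4 5 2]) = 38
  + (1) · M_13   where M_13 = det([-2 -2 -6; 2 -1 3; 4 -3 2]) = -18
  − (6) · M_14   where M_14 = det([-2 -2 1; 2 -1 3; 4 -3 5]) = -14
det = (-1)·(2)·(38) + (+1)·(1)·(-18) + (-1)·(6)·(-14) = -10

-10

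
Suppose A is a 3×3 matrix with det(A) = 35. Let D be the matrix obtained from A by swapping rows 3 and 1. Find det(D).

Swapping two rows multiplies the determinant by −1.
det(D) = (-1)·(35) = -35

The determinant is -35.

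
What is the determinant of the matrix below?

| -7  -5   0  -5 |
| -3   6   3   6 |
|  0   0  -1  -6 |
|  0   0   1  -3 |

The matrix is block upper-triangular with a 2×2 block and a 2×2 block on the diagonal, so its determinant equals the product of the determinants of the diagonal blocks.
det of the 2×2 block = -57
det of the 2×2 block = 9
det = (-57)·(9) = -513

-513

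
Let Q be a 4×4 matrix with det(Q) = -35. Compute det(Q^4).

det(Q^4) = (det Q)^4 = (-35)^4 = 1500625

1500625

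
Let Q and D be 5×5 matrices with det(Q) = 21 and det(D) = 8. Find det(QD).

det(QD) = det(Q)·det(D) = (21)·(8) = 168

168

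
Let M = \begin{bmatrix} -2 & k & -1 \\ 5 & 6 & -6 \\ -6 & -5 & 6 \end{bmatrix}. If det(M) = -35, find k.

k = -2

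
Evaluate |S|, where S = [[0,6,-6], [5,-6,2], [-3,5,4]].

det(S) = -198

Expand along column 1:
  − 5 · |6 -6; 5 4| = −5·(24 − (-30)) = -270
  + (-3) · |6 -6; -6 2| = (-3)·(12 − 36) = 72
Sum: (-270) + (72) = -198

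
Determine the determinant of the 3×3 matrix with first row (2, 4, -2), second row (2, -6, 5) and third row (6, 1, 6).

Expand along column 1:
  + 2 · |-6 5; 1 6| = 2·(-36 − 5) = -82
  − 2 · |4 -2; 1 6| = −2·(24 − (-2)) = -52
  + 6 · |4 -2; -6 5| = 6·(20 − 12) = 48
Sum: (-82) + (-52) + (48) = -86

-86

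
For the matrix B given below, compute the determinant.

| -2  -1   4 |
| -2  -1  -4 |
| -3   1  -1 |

Expand along column 1:
  + (-2) · |-1 -4; 1 -1| = (-2)·(1 − (-4)) = -10
  − (-2) · |-1 4; 1 -1| = −(-2)·(1 − 4) = -6
  + (-3) · |-1 4; -1 -4| = (-3)·(4 − (-4)) = -24
Sum: (-10) + (-6) + (-24) = -40

det(B) = -40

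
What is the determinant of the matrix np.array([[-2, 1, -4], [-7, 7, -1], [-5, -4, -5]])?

-204

Expand along column 1:
  + (-2) · |7 -1; -4 -5| = (-2)·(-35 − 4) = 78
  − (-7) · |1 -4; -4 -5| = −(-7)·(-5 − 16) = -147
  + (-5) · |1 -4; 7 -1| = (-5)·(-1 − (-28)) = -135
Sum: (78) + (-147) + (-135) = -204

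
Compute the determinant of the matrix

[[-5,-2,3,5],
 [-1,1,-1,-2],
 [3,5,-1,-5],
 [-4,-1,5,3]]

131

Expand along row 1:
  + (-5) · M_11   where M_11 = det([1 -1 -2; 5 -1 -5; -1 5 3]) = -16
  − (-2) · M_12   where M_12 = det([-1 -1 -2; 3 -1 -5; -4 5 3]) = -55
  + (3) · M_13   where M_13 = det([-1 1 -2; 3 5 -5; -4 -1 3]) = -33
  − (5) · M_14   where M_14 = det([-1 1 -1; 3 5 -1; -4 -1 5]) = -52
det = (+1)·(-5)·(-16) + (-1)·(-2)·(-55) + (+1)·(3)·(-33) + (-1)·(5)·(-52) = 131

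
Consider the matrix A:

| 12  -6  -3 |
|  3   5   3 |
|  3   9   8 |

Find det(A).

The determinant is 210.

Expand along column 1:
  + 12 · |5 3; 9 8| = 12·(40 − 27) = 156
  − 3 · |-6 -3; 9 8| = −3·(-48 − (-27)) = 63
  + 3 · |-6 -3; 5 3| = 3·(-18 − (-15)) = -9
Sum: (156) + (63) + (-9) = 210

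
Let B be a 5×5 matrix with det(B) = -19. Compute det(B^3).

det(B^3) = (det B)^3 = (-19)^3 = -6859

-6859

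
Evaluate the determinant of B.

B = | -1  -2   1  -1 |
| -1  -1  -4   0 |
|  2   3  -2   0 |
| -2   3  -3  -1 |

Expand along column 4 (it has 2 zeros):
  − (-1) · M_14   where M_14 = det([-1 -1 -4; 2 3 -2; -2 3 -3]) = -55
  + (-1) · M_44   where M_44 = det([-1 -2 1; -1 -1 -4; 2 3 -2]) = 5
det = (-1)·(-1)·(-55) + (+1)·(-1)·(5) = -60

The determinant is -60.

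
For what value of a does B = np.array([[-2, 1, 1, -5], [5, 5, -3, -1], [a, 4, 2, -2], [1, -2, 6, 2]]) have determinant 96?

a = 4

Expanding along the row containing a, det(B) is linear in a: det(B) = (-128)·a + (608).
Set (-128)·a + (608) = 96  ⇒  (-128)·a = -512  ⇒  a = 4.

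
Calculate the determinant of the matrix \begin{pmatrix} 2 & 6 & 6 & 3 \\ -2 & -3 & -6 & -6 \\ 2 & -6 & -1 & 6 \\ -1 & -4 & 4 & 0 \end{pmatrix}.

357

Expand along row 4 (it has 1 zero):
  − (-1) · M_41   where M_41 = det([6 6 3; -3 -6 -6; -6 -1 6]) = -27
  + (-4) · M_42   where M_42 = det([2 6 3; -2 -6 -6; 2 -1 6]) = -42
  − (4) · M_43   where M_43 = det([2 6 3; -2 -3 -6; 2 -6 6]) = -54
det = (-1)·(-1)·(-27) + (+1)·(-4)·(-42) + (-1)·(4)·(-54) = 357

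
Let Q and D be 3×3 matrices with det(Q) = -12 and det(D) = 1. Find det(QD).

det(QD) = det(Q)·det(D) = (-12)·(1) = -12

|QD| = -12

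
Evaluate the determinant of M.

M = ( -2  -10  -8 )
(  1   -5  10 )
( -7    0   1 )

det(M) = 1000

Expand along column 2:
  − (-10) · |1 10; -7 1| = −(-10)·(1 − (-70)) = 710
  + (-5) · |-2 -8; -7 1| = (-5)·(-2 − 56) = 290
Sum: (710) + (290) = 1000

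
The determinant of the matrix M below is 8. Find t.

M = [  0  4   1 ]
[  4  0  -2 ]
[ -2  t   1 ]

Expanding along the row containing t, det(M) is linear in t: det(M) = (4)·t + (0).
Set (4)·t + (0) = 8  ⇒  (4)·t = 8  ⇒  t = 2.

2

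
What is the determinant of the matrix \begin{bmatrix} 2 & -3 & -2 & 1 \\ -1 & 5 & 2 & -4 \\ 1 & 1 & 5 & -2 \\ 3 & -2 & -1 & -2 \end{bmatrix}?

Expand along row 1:
  + (2) · M_11   where M_11 = det([5 2 -4; 1 5 -2; -2 -1 -2]) = -84
  − (-3) · M_12   where M_12 = det([-1 2 -4; 1 5 -2; 3 -1 -2]) = 68
  + (-2) · M_13   where M_13 = det([-1 5 -4; 1 1 -2; 3 -2 -2]) = 6
  − (1) · M_14   where M_14 = det([-1 5 2; 1 1 5; 3 -2 -1]) = 61
det = (+1)·(2)·(-84) + (-1)·(-3)·(68) + (+1)·(-2)·(6) + (-1)·(1)·(61) = -37

-37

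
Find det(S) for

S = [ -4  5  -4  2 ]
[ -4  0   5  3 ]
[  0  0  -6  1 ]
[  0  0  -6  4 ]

The determinant is -360.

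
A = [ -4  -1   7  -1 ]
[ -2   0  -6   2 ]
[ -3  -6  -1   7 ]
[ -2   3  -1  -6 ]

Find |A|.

-660

Expand along row 2 (it has 1 zero):
  − (-2) · M_21   where M_21 = det([-1 7 -1; -6 -1 7; 3 -1 -6]) = -127
  − (-6) · M_23   where M_23 = det([-4 -1 -1; -3 -6 7; -2 3 -6]) = -7
  + (2) · M_24   where M_24 = det([-4 -1 7; -3 -6 -1; -2 3 -1]) = -182
det = (-1)·(-2)·(-127) + (-1)·(-6)·(-7) + (+1)·(2)·(-182) = -660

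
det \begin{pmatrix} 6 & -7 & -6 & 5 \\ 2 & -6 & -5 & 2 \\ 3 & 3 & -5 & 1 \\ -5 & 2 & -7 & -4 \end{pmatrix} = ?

148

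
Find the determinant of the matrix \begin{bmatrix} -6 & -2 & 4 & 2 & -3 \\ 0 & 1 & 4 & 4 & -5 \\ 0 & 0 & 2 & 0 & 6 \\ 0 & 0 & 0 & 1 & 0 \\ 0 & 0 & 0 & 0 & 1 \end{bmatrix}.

-12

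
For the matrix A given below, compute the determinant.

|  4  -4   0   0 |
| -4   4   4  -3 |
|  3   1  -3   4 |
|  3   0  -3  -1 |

Expand along row 1 (it has 2 zeros):
  + (4) · M_11   where M_11 = det([4 4 -3; 1 -3 4; 0 -3 -1]) = 73
  − (-4) · M_12   where M_12 = det([-4 4 -3; 3 -3 4; 3 -3 -1]) = 0
det = (+1)·(4)·(73) + (-1)·(-4)·(0) = 292

292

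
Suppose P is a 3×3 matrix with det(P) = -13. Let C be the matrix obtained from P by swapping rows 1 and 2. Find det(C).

Swapping two rows multiplies the determinant by −1.
det(C) = (-1)·(-13) = 13

13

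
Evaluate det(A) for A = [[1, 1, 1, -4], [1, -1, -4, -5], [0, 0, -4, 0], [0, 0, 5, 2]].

16

A is block upper-triangular with a 2×2 block and a 2×2 block on the diagonal, so its determinant equals the product of the determinants of the diagonal blocks.
det of the 2×2 block = -2
det of the 2×2 block = -8
det = (-2)·(-8) = 16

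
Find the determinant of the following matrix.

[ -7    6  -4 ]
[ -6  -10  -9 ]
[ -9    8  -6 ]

The determinant is -102.

Expand along row 1:
  + (-7) · |-10 -9; 8 -6| = (-7)·(60 − (-72)) = -924
  − 6 · |-6 -9; -9 -6| = −6·(36 − 81) = 270
  + (-4) · |-6 -10; -9 8| = (-4)·(-48 − 90) = 552
Sum: (-924) + (270) + (552) = -102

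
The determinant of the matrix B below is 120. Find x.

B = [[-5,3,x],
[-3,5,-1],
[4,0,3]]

Expanding along the row containing x, det(B) is linear in x: det(B) = (-20)·x + (-60).
Set (-20)·x + (-60) = 120  ⇒  (-20)·x = 180  ⇒  x = -9.

-9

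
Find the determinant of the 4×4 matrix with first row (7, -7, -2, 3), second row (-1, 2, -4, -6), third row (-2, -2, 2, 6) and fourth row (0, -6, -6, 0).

Expand along row 4 (it has 2 zeros):
  + (-6) · M_42   where M_42 = det([7 -2 3; -1 -4 -6; -2 2 6]) = -150
  − (-6) · M_43   where M_43 = det([7 -7 3; -1 2 -6; -2 -2 6]) = -108
det = (+1)·(-6)·(-150) + (-1)·(-6)·(-108) = 252

The determinant is 252.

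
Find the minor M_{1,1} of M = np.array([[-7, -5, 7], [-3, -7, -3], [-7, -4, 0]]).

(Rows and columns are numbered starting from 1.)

-12

Delete row 1 and column 1; the remaining 2×2 submatrix is [-7 -3; -4 0].
Its determinant is (-7)·0 − (-3)·(-4) = -12.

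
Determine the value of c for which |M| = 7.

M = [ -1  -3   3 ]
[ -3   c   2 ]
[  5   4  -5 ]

Expanding along the column containing c, det(M) is linear in c: det(M) = (-10)·c + (-13).
Set (-10)·c + (-13) = 7  ⇒  (-10)·c = 20  ⇒  c = -2.

-2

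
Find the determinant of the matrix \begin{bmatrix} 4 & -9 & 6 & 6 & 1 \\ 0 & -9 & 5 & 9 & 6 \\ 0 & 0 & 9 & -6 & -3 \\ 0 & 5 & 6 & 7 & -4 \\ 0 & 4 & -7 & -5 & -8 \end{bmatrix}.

The determinant is 36996.

Expand along column 1 (it has 4 zeros):
  + (4) · M_11   where M_11 = det([-9 5 9 6; 0 9 -6 -3; 5 6 7 -4; 4 -7 -5 -8]) = 9249
det = (+1)·(4)·(9249) = 36996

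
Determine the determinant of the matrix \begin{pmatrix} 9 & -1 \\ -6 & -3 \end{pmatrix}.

-33

det = 9·(-3) − (-1)·(-6) = -27 − 6 = -33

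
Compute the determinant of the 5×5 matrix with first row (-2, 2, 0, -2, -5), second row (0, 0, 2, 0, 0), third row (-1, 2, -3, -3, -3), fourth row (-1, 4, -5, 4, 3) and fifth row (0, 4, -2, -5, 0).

4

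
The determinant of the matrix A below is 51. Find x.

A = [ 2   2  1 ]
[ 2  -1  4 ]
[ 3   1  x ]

Expanding along the row containing x, det(A) is linear in x: det(A) = (-6)·x + (21).
Set (-6)·x + (21) = 51  ⇒  (-6)·x = 30  ⇒  x = -5.

x = -5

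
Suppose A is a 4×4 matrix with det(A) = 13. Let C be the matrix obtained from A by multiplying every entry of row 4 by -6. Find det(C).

Scaling one row by -6 multiplies the determinant by -6.
det(C) = (-6)·(13) = -78

The determinant is -78.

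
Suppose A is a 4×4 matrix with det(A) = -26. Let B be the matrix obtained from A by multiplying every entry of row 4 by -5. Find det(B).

130

Scaling one row by -5 multiplies the determinant by -5.
det(B) = (-5)·(-26) = 130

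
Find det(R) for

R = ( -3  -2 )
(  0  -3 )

det(R) = 9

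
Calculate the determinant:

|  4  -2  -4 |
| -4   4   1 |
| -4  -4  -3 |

-128

Expand along column 1:
  + 4 · |4 1; -4 -3| = 4·(-12 − (-4)) = -32
  − (-4) · |-2 -4; -4 -3| = −(-4)·(6 − 16) = -40
  + (-4) · |-2 -4; 4 1| = (-4)·(-2 − (-16)) = -56
Sum: (-32) + (-40) + (-56) = -128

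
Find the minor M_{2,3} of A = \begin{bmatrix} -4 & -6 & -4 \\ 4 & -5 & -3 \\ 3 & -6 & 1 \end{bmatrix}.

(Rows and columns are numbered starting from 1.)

Delete row 2 and column 3; the remaining 2×2 submatrix is [-4 -6; 3 -6].
Its determinant is (-4)·(-6) − (-6)·3 = 42.

The minor is 42.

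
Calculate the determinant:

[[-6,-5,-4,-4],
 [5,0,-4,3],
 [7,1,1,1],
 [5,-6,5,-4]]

815

Expand along row 2 (it has 1 zero):
  − (5) · M_21   where M_21 = det([-5 -4 -4; 1 1 1; -6 5 -4]) = 9
  − (-4) · M_23   where M_23 = det([-6 -5 -4; 7 1 1; 5 -6 -4]) = 11
  + (3) · M_24   where M_24 = det([-6 -5 -4; 7 1 1; 5 -6 5]) = 272
det = (-1)·(5)·(9) + (-1)·(-4)·(11) + (+1)·(3)·(272) = 815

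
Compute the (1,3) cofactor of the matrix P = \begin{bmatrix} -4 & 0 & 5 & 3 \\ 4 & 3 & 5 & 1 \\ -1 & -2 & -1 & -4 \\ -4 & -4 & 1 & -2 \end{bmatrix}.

Delete row 1 and column 3; the remaining 3×3 submatrix is [4 3 1; -1 -2 -4; -4 -4 -2].
Its determinant is -10.
The cofactor carries sign (−1)^(1+3) = +1, so C_{1,3} = +(-10) = -10.

-10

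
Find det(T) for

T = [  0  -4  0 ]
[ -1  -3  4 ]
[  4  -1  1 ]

-68

Expand along row 1:
  − (-4) · |-1 4; 4 1| = −(-4)·(-1 − 16) = -68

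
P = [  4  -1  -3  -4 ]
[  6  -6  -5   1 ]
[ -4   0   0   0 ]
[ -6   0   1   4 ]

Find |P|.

The determinant is 108.

Expand along row 3 (it has 3 zeros):
  + (-4) · M_31   where M_31 = det([-1 -3 -4; -6 -5 1; 0 1 4]) = -27
det = (+1)·(-4)·(-27) = 108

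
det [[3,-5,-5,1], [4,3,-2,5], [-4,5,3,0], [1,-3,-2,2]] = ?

Expand along row 3 (it has 1 zero):
  + (-4) · M_31   where M_31 = det([-5 -5 1; 3 -2 5; -3 -2 2]) = 63
  − (5) · M_32   where M_32 = det([3 -5 1; 4 -2 5; 1 -2 2]) = 27
  + (3) · M_33   where M_33 = det([3 -5 1; 4 3 5; 1 -3 2]) = 63
det = (+1)·(-4)·(63) + (-1)·(5)·(27) + (+1)·(3)·(63) = -198

-198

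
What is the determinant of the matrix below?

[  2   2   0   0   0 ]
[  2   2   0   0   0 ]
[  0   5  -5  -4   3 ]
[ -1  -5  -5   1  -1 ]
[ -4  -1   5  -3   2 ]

The matrix is block lower-triangular with a 2×2 block and a 3×3 block on the diagonal, so its determinant equals the product of the determinants of the diagonal blocks.
det of the 2×2 block = 0
det of the 3×3 block = 15
det = (0)·(15) = 0

The determinant is 0.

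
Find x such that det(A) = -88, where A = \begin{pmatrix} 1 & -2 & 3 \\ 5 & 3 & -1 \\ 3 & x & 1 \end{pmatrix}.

Expanding along the column containing x, det(A) is linear in x: det(A) = (16)·x + (-8).
Set (16)·x + (-8) = -88  ⇒  (16)·x = -80  ⇒  x = -5.

-5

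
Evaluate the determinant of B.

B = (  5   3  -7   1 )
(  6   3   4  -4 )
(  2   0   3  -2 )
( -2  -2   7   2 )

Expand along row 3 (it has 1 zero):
  + (2) · M_31   where M_31 = det([3 -7 1; 3 4 -4; -2 7 2]) = 123
  + (3) · M_33   where M_33 = det([5 3 1; 6 3 -4; -2 -2 2]) = -28
  − (-2) · M_34   where M_34 = det([5 3 -7; 6 3 4; -2 -2 7]) = 37
det = (+1)·(2)·(123) + (+1)·(3)·(-28) + (-1)·(-2)·(37) = 236

The determinant is 236.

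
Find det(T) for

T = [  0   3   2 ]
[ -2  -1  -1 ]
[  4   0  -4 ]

-28

Expand along row 1:
  − 3 · |-2 -1; 4 -4| = −3·(8 − (-4)) = -36
  + 2 · |-2 -1; 4 0| = 2·(0 − (-4)) = 8
Sum: (-36) + (8) = -28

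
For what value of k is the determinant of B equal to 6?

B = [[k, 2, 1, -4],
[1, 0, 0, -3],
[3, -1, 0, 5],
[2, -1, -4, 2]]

Expanding along the column containing k, det(B) is linear in k: det(B) = (-12)·k + (-90).
Set (-12)·k + (-90) = 6  ⇒  (-12)·k = 96  ⇒  k = -8.

k = -8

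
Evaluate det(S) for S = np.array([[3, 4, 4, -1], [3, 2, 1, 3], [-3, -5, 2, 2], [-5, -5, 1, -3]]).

Expand along row 1:
  + (3) · M_11   where M_11 = det([2 1 3; -5 2 2; -5 1 -3]) = -26
  − (4) · M_12   where M_12 = det([3 1 3; -3 2 2; -5 1 -3]) = -22
  + (4) · M_13   where M_13 = det([3 2 3; -3 -5 2; -5 -5 -3]) = 7
  − (-1) · M_14   where M_14 = det([3 2 1; -3 -5 2; -5 -5 1]) = -9
det = (+1)·(3)·(-26) + (-1)·(4)·(-22) + (+1)·(4)·(7) + (-1)·(-1)·(-9) = 29

29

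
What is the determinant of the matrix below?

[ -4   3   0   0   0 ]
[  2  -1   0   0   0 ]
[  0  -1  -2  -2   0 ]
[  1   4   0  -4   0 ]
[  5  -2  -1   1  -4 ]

The determinant is 64.

The matrix is block lower-triangular with a 2×2 block and a 3×3 block on the diagonal, so its determinant equals the product of the determinants of the diagonal blocks.
det of the 2×2 block = -2
det of the 3×3 block = -32
det = (-2)·(-32) = 64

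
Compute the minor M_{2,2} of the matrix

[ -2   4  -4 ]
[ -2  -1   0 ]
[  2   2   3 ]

The minor is 2.

Delete row 2 and column 2; the remaining 2×2 submatrix is [-2 -4; 2 3].
Its determinant is (-2)·3 − (-4)·2 = 2.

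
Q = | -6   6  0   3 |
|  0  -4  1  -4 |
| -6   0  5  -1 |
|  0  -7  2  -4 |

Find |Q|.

The determinant is 240.

Expand along column 1 (it has 2 zeros):
  + (-6) · M_11   where M_11 = det([-4 1 -4; 0 5 -1; -7 2 -4]) = -61
  + (-6) · M_31   where M_31 = det([6 0 3; -4 1 -4; -7 2 -4]) = 21
det = (+1)·(-6)·(-61) + (+1)·(-6)·(21) = 240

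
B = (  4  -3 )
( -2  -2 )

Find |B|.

|B| = -14

det(B) = 4·(-2) − (-3)·(-2) = -8 − 6 = -14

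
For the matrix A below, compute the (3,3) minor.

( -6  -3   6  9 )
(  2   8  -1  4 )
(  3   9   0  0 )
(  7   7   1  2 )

The minor is -378.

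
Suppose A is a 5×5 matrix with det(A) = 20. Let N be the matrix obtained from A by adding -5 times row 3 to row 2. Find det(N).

20

Adding a multiple of one row to another leaves the determinant unchanged.
det(N) = (1)·(20) = 20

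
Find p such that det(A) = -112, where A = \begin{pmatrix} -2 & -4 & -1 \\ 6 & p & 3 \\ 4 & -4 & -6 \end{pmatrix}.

5

Expanding along the column containing p, det(A) is linear in p: det(A) = (16)·p + (-192).
Set (16)·p + (-192) = -112  ⇒  (16)·p = 80  ⇒  p = 5.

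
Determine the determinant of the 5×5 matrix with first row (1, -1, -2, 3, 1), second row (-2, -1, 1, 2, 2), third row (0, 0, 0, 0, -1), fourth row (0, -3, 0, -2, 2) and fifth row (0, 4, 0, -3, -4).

-51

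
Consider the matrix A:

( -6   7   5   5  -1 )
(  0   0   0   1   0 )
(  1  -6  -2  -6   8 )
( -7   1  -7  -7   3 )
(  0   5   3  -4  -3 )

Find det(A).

Expand along row 2 (it has 4 zeros):
  + (1) · M_24   where M_24 = det([-6 7 5 -1; 1 -6 -2 8; -7 1 -7 3; 0 5 3 -3]) = -1256
det = (+1)·(1)·(-1256) = -1256

det(A) = -1256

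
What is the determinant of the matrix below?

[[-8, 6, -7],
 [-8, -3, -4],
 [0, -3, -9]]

Expand along column 1:
  + (-8) · |-3 -4; -3 -9| = (-8)·(27 − 12) = -120
  − (-8) · |6 -7; -3 -9| = −(-8)·(-54 − 21) = -600
Sum: (-120) + (-600) = -720

-720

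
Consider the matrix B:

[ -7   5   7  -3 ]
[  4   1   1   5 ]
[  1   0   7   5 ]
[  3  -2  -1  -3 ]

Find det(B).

Expand along row 3 (it has 1 zero):
  + (1) · M_31   where M_31 = det([5 7 -3; 1 1 5; -2 -1 -3]) = -42
  + (7) · M_33   where M_33 = det([-7 5 -3; 4 1 5; 3 -2 -3]) = 119
  − (5) · M_34   where M_34 = det([-7 5 7; 4 1 1; 3 -2 -1]) = -49
det = (+1)·(1)·(-42) + (+1)·(7)·(119) + (-1)·(5)·(-49) = 1036

The determinant is 1036.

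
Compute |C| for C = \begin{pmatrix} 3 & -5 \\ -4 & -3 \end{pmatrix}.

det(C) = 3·(-3) − (-5)·(-4) = -9 − 20 = -29

-29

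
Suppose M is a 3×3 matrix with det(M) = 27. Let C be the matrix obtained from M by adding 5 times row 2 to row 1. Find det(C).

27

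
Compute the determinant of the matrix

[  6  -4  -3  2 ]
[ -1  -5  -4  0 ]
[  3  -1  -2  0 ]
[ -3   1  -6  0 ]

Expand along column 4 (it has 3 zeros):
  − (2) · M_14   where M_14 = det([-1 -5 -4; 3 -1 -2; -3 1 -6]) = -128
det = (-1)·(2)·(-128) = 256

256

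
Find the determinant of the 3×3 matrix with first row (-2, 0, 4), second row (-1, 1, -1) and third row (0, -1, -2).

The determinant is 10.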